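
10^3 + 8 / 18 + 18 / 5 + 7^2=47387 / 45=1053.04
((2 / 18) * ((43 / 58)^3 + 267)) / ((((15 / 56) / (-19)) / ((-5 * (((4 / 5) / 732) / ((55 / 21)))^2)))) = 340020636487 / 185303155764375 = 0.00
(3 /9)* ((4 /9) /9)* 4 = 16 /243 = 0.07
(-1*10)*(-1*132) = 1320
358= 358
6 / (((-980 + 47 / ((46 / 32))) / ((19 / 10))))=-1311 / 108940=-0.01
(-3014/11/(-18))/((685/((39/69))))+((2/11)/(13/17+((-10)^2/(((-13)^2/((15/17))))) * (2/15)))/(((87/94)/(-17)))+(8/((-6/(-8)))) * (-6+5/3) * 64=-326006291/110055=-2962.21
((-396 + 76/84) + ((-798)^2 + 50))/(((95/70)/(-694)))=-18551504156/57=-325464985.19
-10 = -10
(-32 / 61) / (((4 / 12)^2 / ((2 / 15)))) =-192 / 305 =-0.63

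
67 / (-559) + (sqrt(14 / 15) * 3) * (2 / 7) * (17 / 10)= -67 / 559 + 17 * sqrt(210) / 175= 1.29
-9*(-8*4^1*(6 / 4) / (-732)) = -36 / 61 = -0.59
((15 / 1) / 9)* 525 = 875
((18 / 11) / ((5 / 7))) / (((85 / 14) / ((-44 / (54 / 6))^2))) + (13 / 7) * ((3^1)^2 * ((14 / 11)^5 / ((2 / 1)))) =22747735696 / 616020075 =36.93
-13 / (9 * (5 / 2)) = -26 / 45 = -0.58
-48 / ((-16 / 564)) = 1692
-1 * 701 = -701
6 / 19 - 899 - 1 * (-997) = 1868 / 19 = 98.32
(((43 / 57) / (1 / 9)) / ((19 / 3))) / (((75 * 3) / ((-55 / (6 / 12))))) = -946 / 1805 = -0.52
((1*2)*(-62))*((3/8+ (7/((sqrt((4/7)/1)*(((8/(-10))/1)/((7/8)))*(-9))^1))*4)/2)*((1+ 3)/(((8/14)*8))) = -53165*sqrt(7)/576 - 651/32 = -264.55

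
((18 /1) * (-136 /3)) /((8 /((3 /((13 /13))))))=-306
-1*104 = -104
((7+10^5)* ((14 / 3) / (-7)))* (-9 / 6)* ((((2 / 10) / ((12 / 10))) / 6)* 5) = 500035 / 36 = 13889.86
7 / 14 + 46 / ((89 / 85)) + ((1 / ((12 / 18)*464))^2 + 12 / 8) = 3520520993 / 76645376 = 45.93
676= 676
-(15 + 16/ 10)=-83/ 5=-16.60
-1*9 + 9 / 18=-17 / 2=-8.50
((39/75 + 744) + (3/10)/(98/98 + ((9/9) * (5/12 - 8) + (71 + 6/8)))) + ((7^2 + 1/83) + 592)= 1385.54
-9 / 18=-1 / 2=-0.50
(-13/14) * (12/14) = -39/49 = -0.80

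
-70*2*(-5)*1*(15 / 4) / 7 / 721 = 375 / 721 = 0.52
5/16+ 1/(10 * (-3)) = 67/240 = 0.28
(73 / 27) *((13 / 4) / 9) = 949 / 972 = 0.98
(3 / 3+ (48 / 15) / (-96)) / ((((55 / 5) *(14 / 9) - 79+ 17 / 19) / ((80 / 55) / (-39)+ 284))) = -3356141 / 745745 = -4.50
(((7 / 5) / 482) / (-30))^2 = 0.00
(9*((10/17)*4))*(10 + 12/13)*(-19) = -971280/221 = -4394.93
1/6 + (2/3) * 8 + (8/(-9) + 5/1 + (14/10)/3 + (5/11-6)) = 4487/990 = 4.53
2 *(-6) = -12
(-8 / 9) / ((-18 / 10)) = 40 / 81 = 0.49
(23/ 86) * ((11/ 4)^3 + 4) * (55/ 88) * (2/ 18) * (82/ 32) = 2494235/ 2113536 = 1.18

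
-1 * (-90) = 90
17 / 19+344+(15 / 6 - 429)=-81.61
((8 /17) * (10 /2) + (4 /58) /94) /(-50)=-54537 /1158550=-0.05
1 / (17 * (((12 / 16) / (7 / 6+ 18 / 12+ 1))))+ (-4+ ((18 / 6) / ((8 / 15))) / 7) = -24923 / 8568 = -2.91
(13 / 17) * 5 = 65 / 17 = 3.82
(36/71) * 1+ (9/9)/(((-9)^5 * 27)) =57395557/113196933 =0.51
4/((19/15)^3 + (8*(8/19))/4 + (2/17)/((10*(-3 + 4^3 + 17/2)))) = 606109500/435576173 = 1.39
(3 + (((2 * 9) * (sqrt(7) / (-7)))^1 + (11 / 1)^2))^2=107956 / 7 - 4464 * sqrt(7) / 7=13735.05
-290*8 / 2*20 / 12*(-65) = 377000 / 3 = 125666.67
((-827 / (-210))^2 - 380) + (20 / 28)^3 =-112405997 / 308700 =-364.13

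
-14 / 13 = -1.08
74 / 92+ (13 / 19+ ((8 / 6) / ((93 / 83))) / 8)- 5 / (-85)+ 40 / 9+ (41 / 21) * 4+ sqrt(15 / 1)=sqrt(15)+ 202399664 / 14508837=17.82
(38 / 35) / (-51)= -0.02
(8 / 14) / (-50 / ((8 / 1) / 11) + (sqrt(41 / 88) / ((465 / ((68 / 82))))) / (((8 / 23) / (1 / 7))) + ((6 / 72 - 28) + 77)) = -6873551731200 / 236564738595919 - 5818080 * sqrt(902) / 236564738595919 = -0.03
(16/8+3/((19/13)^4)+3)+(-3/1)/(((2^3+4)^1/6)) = 1083613/260642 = 4.16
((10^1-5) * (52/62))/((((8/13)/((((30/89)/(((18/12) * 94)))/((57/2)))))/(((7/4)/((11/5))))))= 147875/325219884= 0.00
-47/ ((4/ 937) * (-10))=1100.98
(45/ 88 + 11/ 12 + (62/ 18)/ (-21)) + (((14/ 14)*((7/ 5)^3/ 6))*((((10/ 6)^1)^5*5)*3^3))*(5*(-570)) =-37635653977/ 16632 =-2262845.96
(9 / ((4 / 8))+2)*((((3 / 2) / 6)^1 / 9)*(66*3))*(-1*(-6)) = 660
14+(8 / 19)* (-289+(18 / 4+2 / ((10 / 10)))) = -1994 / 19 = -104.95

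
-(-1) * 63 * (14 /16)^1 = 441 /8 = 55.12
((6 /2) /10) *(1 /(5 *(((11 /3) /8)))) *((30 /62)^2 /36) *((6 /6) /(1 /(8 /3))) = 24 /10571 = 0.00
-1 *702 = -702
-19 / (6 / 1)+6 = 17 / 6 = 2.83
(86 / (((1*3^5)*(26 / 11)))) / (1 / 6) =946 / 1053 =0.90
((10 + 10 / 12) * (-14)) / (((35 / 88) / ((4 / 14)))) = -2288 / 21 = -108.95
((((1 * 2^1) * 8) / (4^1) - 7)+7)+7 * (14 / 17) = 166 / 17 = 9.76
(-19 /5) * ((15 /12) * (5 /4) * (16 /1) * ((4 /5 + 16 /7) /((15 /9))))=-6156 /35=-175.89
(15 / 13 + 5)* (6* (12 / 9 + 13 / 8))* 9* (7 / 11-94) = -1009620 / 11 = -91783.64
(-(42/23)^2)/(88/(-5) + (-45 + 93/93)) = 315/5819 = 0.05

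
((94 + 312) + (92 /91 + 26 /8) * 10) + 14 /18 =736097 /1638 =449.39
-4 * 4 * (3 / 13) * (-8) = 384 / 13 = 29.54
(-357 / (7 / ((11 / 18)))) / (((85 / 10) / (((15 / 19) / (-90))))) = 11 / 342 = 0.03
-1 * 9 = -9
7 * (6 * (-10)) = -420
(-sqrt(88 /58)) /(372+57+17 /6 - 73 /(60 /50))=-0.00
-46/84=-23/42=-0.55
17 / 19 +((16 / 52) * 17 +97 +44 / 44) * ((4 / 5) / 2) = 52101 / 1235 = 42.19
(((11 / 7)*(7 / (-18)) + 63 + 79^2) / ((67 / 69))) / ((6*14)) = 2609603 / 33768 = 77.28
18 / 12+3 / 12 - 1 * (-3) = 19 / 4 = 4.75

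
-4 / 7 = -0.57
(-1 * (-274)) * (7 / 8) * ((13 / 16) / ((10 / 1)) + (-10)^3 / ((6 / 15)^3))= -2397487533 / 640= -3746074.27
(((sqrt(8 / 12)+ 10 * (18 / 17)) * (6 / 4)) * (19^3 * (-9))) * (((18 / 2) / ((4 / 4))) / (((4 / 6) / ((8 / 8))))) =-225009495 / 17-1666737 * sqrt(6) / 4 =-14256516.44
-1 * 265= -265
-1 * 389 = -389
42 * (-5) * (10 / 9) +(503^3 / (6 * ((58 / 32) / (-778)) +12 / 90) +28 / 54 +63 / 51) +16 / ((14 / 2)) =38174682206471257 / 35802459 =1066258666.94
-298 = -298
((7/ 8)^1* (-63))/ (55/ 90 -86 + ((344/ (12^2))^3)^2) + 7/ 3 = 2613558241/ 1464470157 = 1.78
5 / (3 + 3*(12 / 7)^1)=35 / 57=0.61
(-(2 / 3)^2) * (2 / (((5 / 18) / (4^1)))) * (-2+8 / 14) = 128 / 7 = 18.29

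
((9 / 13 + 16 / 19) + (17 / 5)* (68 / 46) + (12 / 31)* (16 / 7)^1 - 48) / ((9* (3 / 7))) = -83324851 / 7924995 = -10.51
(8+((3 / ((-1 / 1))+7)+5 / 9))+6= 167 / 9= 18.56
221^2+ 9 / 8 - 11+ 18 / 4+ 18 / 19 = 7423159 / 152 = 48836.57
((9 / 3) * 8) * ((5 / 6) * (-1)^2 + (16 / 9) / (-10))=236 / 15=15.73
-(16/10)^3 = -512/125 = -4.10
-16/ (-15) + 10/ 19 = 1.59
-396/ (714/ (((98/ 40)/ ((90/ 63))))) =-1617/ 1700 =-0.95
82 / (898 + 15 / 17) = 1394 / 15281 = 0.09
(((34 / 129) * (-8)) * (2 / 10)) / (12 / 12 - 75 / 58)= 928 / 645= 1.44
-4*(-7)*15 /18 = 70 /3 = 23.33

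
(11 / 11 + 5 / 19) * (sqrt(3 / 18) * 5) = 20 * sqrt(6) / 19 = 2.58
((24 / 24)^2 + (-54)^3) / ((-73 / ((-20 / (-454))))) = 1574630 / 16571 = 95.02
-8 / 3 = -2.67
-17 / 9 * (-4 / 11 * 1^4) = 68 / 99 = 0.69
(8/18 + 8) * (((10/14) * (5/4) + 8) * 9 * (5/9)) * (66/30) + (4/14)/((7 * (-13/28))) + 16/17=826.90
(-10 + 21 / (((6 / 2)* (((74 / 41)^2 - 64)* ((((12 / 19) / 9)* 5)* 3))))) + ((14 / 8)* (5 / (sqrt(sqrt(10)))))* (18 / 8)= -20645173 / 2042160 + 63* 10^(3 / 4) / 32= 0.96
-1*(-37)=37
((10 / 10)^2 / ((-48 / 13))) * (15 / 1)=-65 / 16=-4.06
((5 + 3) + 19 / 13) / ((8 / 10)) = 615 / 52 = 11.83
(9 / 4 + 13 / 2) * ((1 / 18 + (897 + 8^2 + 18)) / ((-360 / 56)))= -863527 / 648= -1332.60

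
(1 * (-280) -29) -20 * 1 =-329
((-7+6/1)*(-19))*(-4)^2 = 304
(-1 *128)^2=16384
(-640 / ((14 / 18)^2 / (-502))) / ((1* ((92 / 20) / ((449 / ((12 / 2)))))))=9737193600 / 1127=8639923.34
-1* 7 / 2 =-7 / 2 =-3.50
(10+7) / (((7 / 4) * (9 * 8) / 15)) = 85 / 42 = 2.02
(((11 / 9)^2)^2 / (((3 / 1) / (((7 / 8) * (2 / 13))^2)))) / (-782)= -717409 / 41620254624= -0.00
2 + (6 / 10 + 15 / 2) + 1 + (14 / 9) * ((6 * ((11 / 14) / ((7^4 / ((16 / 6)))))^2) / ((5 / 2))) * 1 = 24187958231 / 2179094778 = 11.10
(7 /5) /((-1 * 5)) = -7 /25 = -0.28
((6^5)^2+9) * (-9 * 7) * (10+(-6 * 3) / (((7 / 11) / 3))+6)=262302310530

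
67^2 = 4489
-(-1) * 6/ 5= 1.20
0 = 0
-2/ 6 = -1/ 3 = -0.33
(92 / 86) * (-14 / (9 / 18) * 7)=-9016 / 43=-209.67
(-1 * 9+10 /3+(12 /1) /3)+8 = 19 /3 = 6.33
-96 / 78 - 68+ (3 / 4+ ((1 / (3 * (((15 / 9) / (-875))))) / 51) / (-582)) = -52844251 / 771732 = -68.47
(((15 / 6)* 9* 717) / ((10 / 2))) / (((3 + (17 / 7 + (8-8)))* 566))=45171 / 43016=1.05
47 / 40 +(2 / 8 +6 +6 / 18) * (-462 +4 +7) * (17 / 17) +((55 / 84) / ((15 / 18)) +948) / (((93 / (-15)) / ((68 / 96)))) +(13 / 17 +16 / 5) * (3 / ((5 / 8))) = -4511313459 / 1475600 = -3057.27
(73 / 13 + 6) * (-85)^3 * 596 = -55268793500 / 13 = -4251445653.85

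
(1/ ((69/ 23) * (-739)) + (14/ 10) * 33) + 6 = 578632/ 11085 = 52.20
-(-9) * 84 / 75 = 252 / 25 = 10.08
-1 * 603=-603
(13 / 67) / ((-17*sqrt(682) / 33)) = -39*sqrt(682) / 70618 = -0.01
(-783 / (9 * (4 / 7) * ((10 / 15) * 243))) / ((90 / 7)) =-1421 / 19440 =-0.07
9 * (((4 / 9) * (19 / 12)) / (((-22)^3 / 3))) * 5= -95 / 10648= -0.01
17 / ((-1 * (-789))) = 17 / 789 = 0.02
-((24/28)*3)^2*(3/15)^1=-324/245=-1.32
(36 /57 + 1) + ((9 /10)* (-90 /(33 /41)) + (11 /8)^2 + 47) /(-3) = 252541 /13376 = 18.88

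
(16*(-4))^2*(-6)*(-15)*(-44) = -16220160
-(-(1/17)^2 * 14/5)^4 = -38416/4359848400625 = -0.00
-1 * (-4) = 4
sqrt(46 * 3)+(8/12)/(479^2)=2/688323+sqrt(138)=11.75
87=87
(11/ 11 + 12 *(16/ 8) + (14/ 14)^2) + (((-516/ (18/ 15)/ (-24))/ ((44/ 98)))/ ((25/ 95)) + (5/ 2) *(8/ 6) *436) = 430577/ 264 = 1630.97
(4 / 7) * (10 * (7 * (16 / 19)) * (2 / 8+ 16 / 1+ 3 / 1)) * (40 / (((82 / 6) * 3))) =492800 / 779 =632.61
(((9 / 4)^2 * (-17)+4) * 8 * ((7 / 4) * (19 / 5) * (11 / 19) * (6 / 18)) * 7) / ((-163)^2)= -707707 / 3188280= -0.22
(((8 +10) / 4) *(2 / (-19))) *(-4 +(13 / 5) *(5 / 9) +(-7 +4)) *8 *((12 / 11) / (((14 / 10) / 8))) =192000 / 1463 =131.24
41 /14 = 2.93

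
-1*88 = -88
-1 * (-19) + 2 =21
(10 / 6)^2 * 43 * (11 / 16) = 11825 / 144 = 82.12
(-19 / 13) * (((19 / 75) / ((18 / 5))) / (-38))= 19 / 7020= 0.00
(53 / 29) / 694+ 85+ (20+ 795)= 900.00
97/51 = 1.90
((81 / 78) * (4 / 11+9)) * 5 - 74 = -7259 / 286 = -25.38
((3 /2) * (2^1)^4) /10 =12 /5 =2.40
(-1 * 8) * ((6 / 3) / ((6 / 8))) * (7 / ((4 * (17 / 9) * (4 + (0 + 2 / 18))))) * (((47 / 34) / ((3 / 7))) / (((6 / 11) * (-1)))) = 303996 / 10693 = 28.43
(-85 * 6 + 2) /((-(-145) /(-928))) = 16256 /5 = 3251.20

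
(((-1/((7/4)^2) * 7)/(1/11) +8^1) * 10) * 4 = -4800/7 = -685.71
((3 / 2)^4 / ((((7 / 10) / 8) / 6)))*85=206550 / 7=29507.14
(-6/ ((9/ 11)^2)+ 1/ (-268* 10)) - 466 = -474.96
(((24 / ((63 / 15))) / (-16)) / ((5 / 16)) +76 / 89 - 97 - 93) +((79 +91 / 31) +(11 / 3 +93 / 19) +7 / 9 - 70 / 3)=-404055739 / 3302523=-122.35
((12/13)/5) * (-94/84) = -94/455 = -0.21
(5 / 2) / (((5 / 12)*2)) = 3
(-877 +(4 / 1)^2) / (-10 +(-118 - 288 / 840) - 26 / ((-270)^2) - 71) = 219684150 / 50862421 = 4.32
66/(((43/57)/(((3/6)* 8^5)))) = 1433409.49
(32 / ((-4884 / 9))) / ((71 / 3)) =-72 / 28897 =-0.00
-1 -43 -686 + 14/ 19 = -13856/ 19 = -729.26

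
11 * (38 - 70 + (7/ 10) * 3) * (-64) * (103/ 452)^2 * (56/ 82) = 1954008056/ 2617645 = 746.48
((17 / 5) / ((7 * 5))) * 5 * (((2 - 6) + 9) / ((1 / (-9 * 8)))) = -174.86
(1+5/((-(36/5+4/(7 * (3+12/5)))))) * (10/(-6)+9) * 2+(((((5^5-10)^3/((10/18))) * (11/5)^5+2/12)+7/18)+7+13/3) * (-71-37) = -195999912193395489347/647250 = -302819485814438.76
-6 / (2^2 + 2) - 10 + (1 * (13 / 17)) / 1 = -174 / 17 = -10.24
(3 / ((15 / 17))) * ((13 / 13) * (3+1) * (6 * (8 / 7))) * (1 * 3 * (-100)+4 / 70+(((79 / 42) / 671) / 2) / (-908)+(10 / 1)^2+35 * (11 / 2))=-694.10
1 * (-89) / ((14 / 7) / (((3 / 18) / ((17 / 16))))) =-356 / 51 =-6.98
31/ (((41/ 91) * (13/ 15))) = 3255/ 41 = 79.39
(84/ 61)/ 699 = 28/ 14213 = 0.00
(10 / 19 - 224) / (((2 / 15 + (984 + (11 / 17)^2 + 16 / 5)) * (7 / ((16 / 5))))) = -58900512 / 569493365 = -0.10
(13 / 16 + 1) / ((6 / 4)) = 29 / 24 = 1.21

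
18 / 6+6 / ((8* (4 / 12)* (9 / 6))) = 9 / 2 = 4.50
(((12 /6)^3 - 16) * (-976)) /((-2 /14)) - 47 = -54703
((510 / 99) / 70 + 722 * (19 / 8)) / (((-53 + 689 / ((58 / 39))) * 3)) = 1.39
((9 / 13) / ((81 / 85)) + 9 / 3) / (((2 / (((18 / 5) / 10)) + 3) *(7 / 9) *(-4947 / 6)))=-7848 / 11554543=-0.00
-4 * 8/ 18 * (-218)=3488/ 9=387.56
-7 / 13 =-0.54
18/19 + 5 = 113/19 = 5.95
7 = 7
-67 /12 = -5.58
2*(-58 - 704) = -1524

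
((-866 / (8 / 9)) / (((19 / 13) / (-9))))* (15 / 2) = 6839235 / 152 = 44994.97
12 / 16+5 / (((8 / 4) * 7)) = 31 / 28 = 1.11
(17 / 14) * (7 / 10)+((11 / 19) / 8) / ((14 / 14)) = 701 / 760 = 0.92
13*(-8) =-104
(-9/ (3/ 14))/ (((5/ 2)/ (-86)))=7224/ 5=1444.80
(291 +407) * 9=6282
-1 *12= -12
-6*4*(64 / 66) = -23.27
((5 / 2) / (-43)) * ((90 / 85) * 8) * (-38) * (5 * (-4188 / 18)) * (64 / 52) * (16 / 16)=-254630400 / 9503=-26794.74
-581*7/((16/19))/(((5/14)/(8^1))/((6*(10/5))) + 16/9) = -19472796/7183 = -2710.96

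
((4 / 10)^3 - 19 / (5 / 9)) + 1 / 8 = -34011 / 1000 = -34.01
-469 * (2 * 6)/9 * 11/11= -1876/3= -625.33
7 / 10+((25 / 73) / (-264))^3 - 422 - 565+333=-23380996855926317 / 35789066058240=-653.30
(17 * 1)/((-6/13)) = -221/6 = -36.83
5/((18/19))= 95/18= 5.28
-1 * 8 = -8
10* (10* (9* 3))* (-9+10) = 2700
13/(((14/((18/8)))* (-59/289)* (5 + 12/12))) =-11271/6608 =-1.71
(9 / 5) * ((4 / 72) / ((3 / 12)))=2 / 5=0.40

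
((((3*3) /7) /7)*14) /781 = 18 /5467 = 0.00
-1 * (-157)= 157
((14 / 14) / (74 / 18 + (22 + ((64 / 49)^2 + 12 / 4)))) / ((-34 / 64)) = -345744 / 5660371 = -0.06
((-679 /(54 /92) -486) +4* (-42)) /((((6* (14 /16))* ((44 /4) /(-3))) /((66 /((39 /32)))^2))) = 8811511808 /31941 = 275868.38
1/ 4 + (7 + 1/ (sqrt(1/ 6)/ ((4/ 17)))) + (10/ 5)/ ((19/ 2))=4 * sqrt(6)/ 17 + 567/ 76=8.04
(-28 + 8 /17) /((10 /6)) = -1404 /85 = -16.52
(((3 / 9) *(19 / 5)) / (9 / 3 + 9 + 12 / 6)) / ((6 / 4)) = 0.06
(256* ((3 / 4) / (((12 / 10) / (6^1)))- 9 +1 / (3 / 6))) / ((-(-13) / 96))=-6144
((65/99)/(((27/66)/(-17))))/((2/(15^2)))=-27625/9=-3069.44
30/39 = 10/13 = 0.77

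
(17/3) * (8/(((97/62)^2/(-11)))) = -5750624/28227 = -203.73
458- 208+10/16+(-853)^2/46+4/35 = 103480021/6440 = 16068.33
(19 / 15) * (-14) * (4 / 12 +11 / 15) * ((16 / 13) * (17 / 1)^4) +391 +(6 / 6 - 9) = -5686325741 / 2925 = -1944042.99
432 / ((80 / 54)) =1458 / 5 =291.60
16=16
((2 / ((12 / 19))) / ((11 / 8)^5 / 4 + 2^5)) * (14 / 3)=17432576 / 39198195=0.44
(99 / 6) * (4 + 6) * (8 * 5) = 6600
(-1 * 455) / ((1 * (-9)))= 455 / 9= 50.56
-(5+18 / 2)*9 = -126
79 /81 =0.98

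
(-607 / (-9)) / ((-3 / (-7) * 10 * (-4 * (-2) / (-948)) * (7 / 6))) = -47953 / 30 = -1598.43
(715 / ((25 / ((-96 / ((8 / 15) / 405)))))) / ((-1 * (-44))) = -47385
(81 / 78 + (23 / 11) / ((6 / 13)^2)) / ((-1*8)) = -55877 / 41184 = -1.36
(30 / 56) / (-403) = -15 / 11284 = -0.00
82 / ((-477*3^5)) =-82 / 115911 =-0.00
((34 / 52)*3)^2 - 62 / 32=5165 / 2704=1.91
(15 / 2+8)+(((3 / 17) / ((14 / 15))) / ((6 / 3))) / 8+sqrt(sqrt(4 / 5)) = sqrt(2)*5^(3 / 4) / 5+59069 / 3808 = 16.46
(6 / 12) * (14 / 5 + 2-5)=-1 / 10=-0.10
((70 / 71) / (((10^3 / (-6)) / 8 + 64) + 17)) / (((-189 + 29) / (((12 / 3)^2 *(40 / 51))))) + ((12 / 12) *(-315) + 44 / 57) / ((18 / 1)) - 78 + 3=-2175477553 / 23529258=-92.46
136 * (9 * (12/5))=14688/5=2937.60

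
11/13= 0.85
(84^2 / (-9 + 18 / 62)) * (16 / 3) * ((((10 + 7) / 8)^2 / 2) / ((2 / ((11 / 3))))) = -4828901 / 270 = -17884.82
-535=-535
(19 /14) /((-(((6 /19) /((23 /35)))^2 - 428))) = 3628411 /1143668848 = 0.00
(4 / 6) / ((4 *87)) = 1 / 522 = 0.00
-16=-16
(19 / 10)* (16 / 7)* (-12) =-52.11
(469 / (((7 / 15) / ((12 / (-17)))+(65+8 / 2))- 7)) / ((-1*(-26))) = 42210 / 143533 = 0.29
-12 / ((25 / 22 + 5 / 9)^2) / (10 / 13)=-3057912 / 561125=-5.45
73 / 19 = 3.84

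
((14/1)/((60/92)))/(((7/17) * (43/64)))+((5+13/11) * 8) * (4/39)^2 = 280989056/3597165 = 78.11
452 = 452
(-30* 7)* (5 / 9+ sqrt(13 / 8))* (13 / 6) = -455* sqrt(26) / 4 - 2275 / 9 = -832.79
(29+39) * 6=408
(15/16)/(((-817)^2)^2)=15/7128665041936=0.00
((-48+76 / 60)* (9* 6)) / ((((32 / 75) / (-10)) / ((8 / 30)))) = 31545 / 2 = 15772.50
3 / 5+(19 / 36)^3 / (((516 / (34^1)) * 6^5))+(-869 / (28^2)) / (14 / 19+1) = -875536777289 / 22932401909760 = -0.04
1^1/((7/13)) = 13/7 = 1.86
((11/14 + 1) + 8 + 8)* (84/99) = 166/11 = 15.09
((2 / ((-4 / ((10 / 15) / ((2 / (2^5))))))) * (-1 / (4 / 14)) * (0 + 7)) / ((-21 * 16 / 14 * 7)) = -7 / 9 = -0.78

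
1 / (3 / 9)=3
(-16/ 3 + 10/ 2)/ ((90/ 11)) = -11/ 270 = -0.04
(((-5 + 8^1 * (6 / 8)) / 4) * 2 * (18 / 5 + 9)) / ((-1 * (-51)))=21 / 170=0.12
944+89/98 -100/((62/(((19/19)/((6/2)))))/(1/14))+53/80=344703241/364560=945.53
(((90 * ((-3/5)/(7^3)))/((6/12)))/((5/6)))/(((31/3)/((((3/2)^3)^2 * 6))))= -531441/212660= -2.50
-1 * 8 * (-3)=24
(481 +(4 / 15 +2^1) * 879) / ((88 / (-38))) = -234973 / 220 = -1068.06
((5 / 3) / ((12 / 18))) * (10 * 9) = 225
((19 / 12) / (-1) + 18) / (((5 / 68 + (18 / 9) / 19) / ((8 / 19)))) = 26792 / 693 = 38.66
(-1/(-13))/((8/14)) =7/52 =0.13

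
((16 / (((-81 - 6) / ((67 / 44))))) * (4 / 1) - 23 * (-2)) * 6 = 85900 / 319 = 269.28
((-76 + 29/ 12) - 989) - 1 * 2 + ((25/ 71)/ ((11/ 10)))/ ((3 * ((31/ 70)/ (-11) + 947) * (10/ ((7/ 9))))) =-5952288928775/ 5591191212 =-1064.58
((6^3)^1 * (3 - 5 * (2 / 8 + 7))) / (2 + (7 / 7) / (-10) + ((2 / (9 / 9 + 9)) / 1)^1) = -3420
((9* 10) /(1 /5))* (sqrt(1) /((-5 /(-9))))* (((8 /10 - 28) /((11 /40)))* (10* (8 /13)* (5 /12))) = -29376000 /143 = -205426.57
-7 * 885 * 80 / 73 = -495600 / 73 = -6789.04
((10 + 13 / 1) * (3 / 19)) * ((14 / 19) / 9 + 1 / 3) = 1633 / 1083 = 1.51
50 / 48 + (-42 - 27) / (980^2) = 3001043 / 2881200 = 1.04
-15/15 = -1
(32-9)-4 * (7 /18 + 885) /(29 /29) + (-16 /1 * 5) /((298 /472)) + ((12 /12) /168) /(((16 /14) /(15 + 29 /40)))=-12513774517 /3432960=-3645.19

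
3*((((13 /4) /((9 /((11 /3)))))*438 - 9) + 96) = 12005 /6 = 2000.83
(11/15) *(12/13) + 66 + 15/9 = 13327/195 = 68.34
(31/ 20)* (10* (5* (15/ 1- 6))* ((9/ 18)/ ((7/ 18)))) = 12555/ 14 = 896.79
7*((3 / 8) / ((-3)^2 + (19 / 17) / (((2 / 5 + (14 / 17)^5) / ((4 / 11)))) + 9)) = 91225761 / 643684064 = 0.14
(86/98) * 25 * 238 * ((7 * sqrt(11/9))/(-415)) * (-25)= 182750 * sqrt(11)/249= 2434.19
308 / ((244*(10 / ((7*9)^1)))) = 4851 / 610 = 7.95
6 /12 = 1 /2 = 0.50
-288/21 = -96/7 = -13.71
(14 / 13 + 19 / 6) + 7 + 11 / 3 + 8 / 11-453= -375257 / 858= -437.36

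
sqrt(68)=8.25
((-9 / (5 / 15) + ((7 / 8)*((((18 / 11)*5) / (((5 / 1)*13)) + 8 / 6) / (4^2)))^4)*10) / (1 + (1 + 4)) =-76715334120934436155 / 1704787763200524288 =-45.00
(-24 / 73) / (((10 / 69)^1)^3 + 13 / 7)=-55189512 / 312266041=-0.18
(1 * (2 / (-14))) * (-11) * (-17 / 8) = -187 / 56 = -3.34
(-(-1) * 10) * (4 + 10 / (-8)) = 55 / 2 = 27.50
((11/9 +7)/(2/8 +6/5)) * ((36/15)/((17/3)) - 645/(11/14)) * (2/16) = -9461566/16269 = -581.57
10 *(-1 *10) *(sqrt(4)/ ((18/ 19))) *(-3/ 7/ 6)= 950/ 63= 15.08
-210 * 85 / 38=-8925 / 19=-469.74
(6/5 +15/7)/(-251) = -117/8785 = -0.01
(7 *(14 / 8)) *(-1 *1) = -49 / 4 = -12.25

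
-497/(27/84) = -13916/9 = -1546.22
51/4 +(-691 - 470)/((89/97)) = -445929/356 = -1252.61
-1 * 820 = -820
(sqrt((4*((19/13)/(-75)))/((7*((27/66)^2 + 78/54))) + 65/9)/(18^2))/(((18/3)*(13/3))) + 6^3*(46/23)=sqrt(13524535942073)/11533256280 + 432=432.00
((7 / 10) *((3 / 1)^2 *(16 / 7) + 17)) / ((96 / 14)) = 1841 / 480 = 3.84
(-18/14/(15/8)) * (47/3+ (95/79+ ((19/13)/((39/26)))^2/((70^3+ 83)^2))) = -151065011417104/13059490888197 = -11.57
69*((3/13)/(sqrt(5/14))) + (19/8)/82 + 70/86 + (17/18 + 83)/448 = 14647501/14216832 + 207*sqrt(70)/65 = 27.67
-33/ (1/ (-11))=363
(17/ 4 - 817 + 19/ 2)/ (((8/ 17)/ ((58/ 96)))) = -528003/ 512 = -1031.26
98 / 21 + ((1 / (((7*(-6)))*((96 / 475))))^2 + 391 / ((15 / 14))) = 30044108477 / 81285120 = 369.61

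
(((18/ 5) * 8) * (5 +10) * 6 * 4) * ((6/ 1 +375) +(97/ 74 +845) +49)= 489613248/ 37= 13232790.49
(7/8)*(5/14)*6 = 15/8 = 1.88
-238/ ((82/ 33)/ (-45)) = 176715/ 41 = 4310.12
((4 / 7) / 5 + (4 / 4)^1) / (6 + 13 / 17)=663 / 4025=0.16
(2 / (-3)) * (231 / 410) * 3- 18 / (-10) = 138 / 205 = 0.67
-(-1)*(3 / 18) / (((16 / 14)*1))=7 / 48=0.15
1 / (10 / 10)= 1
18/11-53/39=119/429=0.28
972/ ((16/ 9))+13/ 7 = 548.61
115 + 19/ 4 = 479/ 4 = 119.75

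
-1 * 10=-10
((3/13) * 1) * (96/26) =144/169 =0.85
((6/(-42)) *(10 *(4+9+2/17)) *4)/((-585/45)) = 8920/1547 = 5.77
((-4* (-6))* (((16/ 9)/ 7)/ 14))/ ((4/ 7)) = 16/ 21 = 0.76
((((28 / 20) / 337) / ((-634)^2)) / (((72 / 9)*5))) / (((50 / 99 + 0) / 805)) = 111573 / 270918344000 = 0.00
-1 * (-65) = 65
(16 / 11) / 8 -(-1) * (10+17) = 299 / 11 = 27.18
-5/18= -0.28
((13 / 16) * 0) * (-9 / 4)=0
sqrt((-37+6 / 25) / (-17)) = sqrt(15623) / 85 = 1.47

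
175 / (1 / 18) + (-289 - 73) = 2788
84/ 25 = 3.36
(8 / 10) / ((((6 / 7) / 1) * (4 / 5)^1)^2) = 245 / 144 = 1.70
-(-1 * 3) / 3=1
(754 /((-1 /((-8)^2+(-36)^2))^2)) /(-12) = -348649600 /3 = -116216533.33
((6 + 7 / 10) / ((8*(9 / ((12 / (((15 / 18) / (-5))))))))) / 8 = -67 / 80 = -0.84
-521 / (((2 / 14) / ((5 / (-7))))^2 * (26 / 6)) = -39075 / 13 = -3005.77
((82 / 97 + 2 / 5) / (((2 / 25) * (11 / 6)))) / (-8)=-1.06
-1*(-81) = 81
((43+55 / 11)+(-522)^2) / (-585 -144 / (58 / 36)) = -404.12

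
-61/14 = -4.36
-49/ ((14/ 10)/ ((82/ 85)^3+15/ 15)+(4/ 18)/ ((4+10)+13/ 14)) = -15346046331/ 235695797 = -65.11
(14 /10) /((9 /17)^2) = 2023 /405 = 5.00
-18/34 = -9/17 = -0.53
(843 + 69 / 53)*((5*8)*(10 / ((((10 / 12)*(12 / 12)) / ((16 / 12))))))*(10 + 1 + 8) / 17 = 603924.17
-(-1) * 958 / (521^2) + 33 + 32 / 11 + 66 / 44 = 223417019 / 5971702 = 37.41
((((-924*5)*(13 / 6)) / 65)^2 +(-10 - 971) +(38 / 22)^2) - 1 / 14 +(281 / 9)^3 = 65666180221 / 1234926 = 53174.18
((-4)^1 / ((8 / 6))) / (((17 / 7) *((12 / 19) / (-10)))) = 19.56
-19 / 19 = -1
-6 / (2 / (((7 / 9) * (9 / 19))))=-21 / 19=-1.11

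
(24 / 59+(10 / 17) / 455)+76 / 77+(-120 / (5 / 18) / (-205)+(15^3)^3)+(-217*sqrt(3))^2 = 7912464945610201476 / 205820615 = 38443500645.50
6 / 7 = 0.86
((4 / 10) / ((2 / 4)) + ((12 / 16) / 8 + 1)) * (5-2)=5.68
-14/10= -7/5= -1.40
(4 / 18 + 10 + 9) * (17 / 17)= 173 / 9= 19.22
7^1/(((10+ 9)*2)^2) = 7/1444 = 0.00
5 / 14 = 0.36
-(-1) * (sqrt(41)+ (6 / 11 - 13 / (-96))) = 719 / 1056+ sqrt(41) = 7.08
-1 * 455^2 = -207025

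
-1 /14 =-0.07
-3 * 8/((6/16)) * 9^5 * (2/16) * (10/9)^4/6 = -120000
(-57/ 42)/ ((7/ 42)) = -57/ 7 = -8.14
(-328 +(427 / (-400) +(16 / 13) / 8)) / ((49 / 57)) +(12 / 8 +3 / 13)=-97049007 / 254800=-380.88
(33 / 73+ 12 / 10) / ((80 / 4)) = 0.08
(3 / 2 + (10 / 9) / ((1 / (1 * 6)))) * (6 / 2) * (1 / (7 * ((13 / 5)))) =35 / 26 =1.35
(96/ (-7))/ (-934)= 48/ 3269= 0.01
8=8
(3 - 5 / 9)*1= 22 / 9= 2.44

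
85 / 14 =6.07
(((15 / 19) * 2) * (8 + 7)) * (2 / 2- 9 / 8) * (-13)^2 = -38025 / 76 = -500.33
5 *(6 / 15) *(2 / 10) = 2 / 5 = 0.40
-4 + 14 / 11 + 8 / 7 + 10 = 648 / 77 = 8.42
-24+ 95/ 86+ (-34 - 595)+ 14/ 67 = -3755017/ 5762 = -651.69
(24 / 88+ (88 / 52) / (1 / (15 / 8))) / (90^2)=73 / 171600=0.00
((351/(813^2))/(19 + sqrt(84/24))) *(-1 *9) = -1026/4039255 + 27 *sqrt(14)/4039255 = -0.00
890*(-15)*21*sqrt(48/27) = -373800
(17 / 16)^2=289 / 256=1.13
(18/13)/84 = 3/182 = 0.02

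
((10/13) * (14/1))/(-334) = -70/2171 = -0.03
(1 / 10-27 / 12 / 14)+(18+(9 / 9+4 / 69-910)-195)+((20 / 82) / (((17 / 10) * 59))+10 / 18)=-2587145722837 / 2383489080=-1085.44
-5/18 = -0.28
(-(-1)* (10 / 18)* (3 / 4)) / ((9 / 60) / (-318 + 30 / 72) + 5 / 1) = 95275 / 1143192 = 0.08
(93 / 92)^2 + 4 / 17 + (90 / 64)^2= 29787721 / 9208832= 3.23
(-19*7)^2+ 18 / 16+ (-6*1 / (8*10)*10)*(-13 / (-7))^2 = 6933515 / 392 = 17687.54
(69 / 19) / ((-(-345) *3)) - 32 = -9119 / 285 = -32.00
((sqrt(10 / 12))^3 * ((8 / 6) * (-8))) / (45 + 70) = -8 * sqrt(30) / 621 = -0.07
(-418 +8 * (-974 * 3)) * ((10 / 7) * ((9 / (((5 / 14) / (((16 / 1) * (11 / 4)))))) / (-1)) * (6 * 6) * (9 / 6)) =2035243584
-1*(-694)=694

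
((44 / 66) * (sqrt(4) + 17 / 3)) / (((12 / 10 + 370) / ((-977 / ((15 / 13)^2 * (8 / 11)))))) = -41773589 / 3006720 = -13.89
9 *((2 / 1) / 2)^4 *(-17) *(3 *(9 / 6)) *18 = -12393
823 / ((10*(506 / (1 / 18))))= 823 / 91080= 0.01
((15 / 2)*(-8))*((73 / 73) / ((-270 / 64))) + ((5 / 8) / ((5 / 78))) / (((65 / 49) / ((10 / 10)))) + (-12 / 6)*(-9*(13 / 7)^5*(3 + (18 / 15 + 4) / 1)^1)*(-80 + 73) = -9855189341 / 432180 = -22803.44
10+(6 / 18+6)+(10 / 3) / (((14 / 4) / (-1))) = 323 / 21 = 15.38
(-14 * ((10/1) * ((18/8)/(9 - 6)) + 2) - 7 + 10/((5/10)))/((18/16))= -320/3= -106.67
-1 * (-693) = 693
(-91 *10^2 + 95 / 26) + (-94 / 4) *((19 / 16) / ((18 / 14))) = -34137983 / 3744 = -9118.05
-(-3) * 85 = 255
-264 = -264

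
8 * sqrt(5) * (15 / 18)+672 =20 * sqrt(5) / 3+672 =686.91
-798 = -798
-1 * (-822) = 822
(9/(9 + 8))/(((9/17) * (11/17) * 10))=17/110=0.15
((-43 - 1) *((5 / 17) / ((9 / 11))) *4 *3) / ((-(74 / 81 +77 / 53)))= 80.21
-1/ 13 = -0.08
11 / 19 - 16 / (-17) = 491 / 323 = 1.52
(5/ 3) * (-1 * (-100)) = 166.67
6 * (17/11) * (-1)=-102/11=-9.27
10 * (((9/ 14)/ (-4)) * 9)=-405/ 28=-14.46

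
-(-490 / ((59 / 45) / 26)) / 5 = 114660 / 59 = 1943.39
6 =6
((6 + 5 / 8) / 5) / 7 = 53 / 280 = 0.19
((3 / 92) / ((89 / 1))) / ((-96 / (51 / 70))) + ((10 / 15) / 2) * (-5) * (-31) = 2842873447 / 55023360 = 51.67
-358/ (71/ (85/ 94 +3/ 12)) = -38843/ 6674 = -5.82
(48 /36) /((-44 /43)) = -43 /33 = -1.30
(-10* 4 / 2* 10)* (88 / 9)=-17600 / 9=-1955.56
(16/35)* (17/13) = 272/455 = 0.60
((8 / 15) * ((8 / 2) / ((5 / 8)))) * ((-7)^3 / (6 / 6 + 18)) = -87808 / 1425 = -61.62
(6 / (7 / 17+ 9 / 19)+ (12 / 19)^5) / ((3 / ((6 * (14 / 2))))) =34088920698 / 354082157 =96.27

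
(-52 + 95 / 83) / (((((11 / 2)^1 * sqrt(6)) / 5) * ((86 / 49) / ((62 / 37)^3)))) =-41077618260 * sqrt(6) / 1988586127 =-50.60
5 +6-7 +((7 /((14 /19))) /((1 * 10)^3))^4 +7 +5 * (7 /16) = 211000000130321 /16000000000000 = 13.19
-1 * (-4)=4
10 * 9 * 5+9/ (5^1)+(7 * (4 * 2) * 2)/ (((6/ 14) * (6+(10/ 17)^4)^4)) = 451.99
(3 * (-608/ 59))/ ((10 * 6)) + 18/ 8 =2047/ 1180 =1.73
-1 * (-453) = 453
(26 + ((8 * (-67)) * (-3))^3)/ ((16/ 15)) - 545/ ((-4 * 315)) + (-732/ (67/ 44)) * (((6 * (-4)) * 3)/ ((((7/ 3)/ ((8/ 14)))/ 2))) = 921371300402915/ 236376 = 3897905457.42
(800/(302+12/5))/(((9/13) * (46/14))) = 182000/157527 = 1.16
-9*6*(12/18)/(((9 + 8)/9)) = -324/17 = -19.06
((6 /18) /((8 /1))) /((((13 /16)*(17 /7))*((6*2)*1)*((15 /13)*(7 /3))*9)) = 1 /13770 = 0.00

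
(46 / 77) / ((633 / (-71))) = -3266 / 48741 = -0.07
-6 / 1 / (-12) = 1 / 2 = 0.50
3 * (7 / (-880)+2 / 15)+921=810811 / 880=921.38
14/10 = 7/5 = 1.40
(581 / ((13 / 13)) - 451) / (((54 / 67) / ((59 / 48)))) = 256945 / 1296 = 198.26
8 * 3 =24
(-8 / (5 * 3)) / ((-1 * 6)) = 4 / 45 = 0.09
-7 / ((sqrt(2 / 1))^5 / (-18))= 63* sqrt(2) / 4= 22.27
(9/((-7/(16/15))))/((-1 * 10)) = 24/175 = 0.14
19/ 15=1.27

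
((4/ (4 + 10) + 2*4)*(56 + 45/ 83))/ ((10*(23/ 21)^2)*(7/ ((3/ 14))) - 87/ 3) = 7349238/ 5692057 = 1.29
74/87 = 0.85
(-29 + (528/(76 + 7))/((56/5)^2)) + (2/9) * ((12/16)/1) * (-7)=-1469779/48804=-30.12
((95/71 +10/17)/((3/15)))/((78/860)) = 1666250/15691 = 106.19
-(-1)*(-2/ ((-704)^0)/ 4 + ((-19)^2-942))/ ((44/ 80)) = -11630/ 11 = -1057.27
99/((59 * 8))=0.21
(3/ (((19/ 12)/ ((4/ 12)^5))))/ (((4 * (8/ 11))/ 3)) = 11/ 1368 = 0.01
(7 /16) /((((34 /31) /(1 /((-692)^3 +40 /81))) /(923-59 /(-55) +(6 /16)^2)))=-57182041287 /51397839606333440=-0.00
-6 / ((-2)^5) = 3 / 16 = 0.19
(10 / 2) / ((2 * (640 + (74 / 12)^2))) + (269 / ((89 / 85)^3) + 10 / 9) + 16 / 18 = 4066836270477 / 17207588321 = 236.34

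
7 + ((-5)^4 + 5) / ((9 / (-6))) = -413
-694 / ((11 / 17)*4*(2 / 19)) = -112081 / 44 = -2547.30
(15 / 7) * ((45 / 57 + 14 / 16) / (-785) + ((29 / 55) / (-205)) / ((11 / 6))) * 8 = -31284003 / 517953205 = -0.06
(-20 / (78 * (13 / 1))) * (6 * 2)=-40 / 169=-0.24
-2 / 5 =-0.40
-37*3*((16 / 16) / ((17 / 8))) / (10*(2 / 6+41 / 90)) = -7992 / 1207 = -6.62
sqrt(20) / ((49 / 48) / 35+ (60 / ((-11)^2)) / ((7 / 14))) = 4.38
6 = 6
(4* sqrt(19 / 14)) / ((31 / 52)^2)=5408* sqrt(266) / 6727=13.11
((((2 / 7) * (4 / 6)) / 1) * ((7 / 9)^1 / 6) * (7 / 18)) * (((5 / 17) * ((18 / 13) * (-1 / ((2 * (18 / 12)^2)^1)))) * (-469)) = 65660 / 161109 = 0.41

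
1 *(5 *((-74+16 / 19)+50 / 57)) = -20600 / 57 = -361.40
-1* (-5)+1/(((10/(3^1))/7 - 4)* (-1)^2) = 349/74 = 4.72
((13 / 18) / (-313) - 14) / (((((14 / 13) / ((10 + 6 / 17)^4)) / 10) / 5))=-12300435486310400 / 1646950599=-7468612.29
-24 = -24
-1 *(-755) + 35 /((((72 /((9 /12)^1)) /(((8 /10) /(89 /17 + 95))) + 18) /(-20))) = 77300765 /102393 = 754.94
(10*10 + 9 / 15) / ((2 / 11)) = 5533 / 10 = 553.30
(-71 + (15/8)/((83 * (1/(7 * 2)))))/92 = -23467/30544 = -0.77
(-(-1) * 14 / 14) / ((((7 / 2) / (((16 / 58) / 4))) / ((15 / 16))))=15 / 812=0.02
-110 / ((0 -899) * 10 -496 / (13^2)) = 9295 / 759903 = 0.01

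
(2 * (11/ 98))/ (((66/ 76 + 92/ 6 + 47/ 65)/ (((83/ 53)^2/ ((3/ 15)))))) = 33826650/ 207975551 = 0.16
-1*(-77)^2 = -5929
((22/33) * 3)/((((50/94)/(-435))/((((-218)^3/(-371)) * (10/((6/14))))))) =-56483984864/53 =-1065735563.47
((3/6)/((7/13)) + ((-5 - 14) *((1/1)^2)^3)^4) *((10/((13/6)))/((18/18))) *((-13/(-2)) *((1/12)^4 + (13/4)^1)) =68310555695/5376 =12706576.58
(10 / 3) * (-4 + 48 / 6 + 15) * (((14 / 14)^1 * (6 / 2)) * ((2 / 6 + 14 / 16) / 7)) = 2755 / 84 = 32.80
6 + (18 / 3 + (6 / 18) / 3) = 109 / 9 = 12.11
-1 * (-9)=9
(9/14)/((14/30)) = 135/98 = 1.38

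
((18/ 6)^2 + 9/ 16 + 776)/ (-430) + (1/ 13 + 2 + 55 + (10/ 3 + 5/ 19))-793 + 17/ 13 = -3736106429/ 5098080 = -732.85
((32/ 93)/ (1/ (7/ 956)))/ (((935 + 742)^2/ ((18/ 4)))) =28/ 6945515187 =0.00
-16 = -16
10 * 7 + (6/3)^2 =74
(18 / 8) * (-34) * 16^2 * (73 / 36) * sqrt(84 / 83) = -79424 * sqrt(1743) / 83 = -39950.51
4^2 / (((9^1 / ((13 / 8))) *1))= 26 / 9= 2.89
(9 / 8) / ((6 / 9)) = 27 / 16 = 1.69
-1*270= -270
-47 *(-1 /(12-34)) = -47 /22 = -2.14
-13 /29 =-0.45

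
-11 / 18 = -0.61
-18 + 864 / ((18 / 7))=318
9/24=3/8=0.38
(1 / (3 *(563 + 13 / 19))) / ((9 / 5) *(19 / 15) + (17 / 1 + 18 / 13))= 1235 / 43157016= 0.00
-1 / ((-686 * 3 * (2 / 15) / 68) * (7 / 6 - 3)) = -0.14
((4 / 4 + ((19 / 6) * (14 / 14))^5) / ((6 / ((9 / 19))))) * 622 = 772485125 / 49248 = 15685.61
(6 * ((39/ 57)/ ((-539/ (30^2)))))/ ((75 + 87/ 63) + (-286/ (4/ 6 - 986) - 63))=-311266800/ 620790401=-0.50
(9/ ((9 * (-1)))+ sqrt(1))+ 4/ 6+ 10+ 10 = 62/ 3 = 20.67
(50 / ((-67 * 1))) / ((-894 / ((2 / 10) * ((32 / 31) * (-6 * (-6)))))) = 0.01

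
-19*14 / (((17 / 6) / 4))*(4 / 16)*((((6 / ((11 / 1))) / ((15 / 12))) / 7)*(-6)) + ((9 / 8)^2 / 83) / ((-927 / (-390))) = 8983425501 / 255786080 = 35.12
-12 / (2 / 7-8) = 14 / 9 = 1.56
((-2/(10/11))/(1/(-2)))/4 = 11/10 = 1.10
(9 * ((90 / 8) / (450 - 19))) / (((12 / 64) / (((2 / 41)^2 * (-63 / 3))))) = -45360 / 724511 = -0.06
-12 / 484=-3 / 121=-0.02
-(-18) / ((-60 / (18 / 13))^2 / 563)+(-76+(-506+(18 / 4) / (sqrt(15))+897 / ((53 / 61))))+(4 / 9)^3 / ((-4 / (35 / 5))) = 3 * sqrt(15) / 10+148758357461 / 326482650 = 456.80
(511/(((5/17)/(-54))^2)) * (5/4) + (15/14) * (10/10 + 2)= 21531601.41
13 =13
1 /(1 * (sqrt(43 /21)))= sqrt(903) /43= 0.70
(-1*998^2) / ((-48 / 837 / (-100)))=-1736781975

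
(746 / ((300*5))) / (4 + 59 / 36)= 2238 / 25375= 0.09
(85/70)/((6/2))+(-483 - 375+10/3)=-35879/42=-854.26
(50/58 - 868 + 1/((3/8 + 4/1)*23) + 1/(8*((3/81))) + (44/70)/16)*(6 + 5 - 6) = -4318.57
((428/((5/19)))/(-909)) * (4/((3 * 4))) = -8132/13635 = -0.60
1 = 1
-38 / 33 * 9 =-10.36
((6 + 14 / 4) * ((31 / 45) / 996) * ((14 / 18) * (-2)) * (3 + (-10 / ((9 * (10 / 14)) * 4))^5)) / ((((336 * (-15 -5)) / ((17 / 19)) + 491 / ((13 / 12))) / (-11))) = -0.00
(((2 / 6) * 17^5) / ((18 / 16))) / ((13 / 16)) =181741696 / 351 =517782.61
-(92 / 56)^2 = -529 / 196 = -2.70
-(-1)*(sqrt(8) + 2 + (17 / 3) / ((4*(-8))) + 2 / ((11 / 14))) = 2*sqrt(2) + 4613 / 1056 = 7.20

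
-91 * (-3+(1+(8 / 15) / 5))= 12922 / 75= 172.29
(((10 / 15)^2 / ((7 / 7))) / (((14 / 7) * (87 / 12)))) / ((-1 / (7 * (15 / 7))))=-40 / 87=-0.46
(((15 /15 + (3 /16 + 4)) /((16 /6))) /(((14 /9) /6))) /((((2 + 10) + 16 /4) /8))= 6723 /1792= 3.75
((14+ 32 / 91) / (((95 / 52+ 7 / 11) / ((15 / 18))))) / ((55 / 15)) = 13060 / 9863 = 1.32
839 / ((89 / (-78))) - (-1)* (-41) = -69091 / 89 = -776.30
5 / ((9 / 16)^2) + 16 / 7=10256 / 567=18.09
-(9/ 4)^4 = -6561/ 256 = -25.63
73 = 73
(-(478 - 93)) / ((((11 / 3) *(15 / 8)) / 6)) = -336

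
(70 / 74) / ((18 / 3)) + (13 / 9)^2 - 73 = -424111 / 5994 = -70.76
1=1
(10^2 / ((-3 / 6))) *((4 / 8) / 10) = -10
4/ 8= 1/ 2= 0.50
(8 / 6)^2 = 16 / 9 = 1.78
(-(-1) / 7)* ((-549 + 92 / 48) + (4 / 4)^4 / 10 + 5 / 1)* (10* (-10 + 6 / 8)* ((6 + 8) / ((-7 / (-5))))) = 6016015 / 84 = 71619.23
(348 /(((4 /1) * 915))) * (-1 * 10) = -58 /61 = -0.95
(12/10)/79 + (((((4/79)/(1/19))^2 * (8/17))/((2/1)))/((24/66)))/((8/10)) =405158/530485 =0.76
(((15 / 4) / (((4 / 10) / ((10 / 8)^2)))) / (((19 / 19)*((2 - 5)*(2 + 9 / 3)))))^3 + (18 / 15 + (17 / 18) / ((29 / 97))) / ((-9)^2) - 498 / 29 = -4001296710893 / 221679452160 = -18.05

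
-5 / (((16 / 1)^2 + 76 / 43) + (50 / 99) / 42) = -446985 / 23044711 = -0.02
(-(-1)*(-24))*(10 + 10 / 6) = -280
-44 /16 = -11 /4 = -2.75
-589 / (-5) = 589 / 5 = 117.80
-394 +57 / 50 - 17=-20493 / 50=-409.86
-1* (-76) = 76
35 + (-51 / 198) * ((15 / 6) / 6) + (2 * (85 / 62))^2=32279435 / 761112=42.41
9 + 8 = 17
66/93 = 22/31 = 0.71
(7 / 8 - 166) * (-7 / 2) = 9247 / 16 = 577.94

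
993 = 993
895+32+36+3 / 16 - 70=14291 / 16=893.19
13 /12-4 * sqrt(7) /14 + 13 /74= 0.50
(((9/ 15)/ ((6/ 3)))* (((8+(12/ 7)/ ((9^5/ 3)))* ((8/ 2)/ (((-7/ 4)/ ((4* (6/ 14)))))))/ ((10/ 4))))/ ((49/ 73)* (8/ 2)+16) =-0.20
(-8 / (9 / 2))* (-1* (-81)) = -144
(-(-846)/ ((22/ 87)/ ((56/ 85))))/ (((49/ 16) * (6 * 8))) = 98136/ 6545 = 14.99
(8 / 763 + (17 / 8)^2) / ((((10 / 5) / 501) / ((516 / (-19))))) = -14284236951 / 463904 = -30791.36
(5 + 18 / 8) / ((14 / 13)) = 377 / 56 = 6.73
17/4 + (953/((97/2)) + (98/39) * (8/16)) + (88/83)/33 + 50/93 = 25.73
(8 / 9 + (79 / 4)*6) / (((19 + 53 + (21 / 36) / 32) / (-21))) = -962752 / 27655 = -34.81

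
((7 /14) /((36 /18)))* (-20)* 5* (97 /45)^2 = -116.16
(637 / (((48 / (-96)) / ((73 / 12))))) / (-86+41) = 172.23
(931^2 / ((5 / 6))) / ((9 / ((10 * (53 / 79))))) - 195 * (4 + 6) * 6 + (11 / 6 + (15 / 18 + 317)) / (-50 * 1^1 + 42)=763590.56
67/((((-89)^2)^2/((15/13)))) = 1005/815649133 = 0.00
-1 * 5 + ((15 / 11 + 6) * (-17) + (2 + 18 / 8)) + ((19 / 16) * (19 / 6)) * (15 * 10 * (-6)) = -308907 / 88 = -3510.31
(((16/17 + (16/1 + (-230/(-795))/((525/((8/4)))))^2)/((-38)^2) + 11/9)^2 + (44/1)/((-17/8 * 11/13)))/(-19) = 41163744550471633525055454791/34744939390406897782519921875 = 1.18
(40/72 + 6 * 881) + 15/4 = 5290.31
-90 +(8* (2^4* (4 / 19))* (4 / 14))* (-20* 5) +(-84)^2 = 824078 / 133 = 6196.08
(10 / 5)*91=182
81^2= 6561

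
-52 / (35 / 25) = -37.14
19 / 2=9.50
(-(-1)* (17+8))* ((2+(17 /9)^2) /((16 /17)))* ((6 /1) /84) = 191675 /18144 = 10.56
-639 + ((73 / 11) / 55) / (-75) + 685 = 46.00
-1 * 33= -33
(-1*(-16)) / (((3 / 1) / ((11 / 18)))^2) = 484 / 729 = 0.66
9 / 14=0.64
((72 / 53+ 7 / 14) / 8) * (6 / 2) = 591 / 848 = 0.70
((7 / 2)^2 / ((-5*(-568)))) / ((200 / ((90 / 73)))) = 441 / 16585600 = 0.00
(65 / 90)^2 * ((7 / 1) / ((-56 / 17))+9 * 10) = 118807 / 2592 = 45.84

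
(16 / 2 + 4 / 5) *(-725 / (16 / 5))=-7975 / 4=-1993.75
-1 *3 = -3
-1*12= -12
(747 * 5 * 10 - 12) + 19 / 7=261385 / 7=37340.71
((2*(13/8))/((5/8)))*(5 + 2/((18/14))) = 1534/45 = 34.09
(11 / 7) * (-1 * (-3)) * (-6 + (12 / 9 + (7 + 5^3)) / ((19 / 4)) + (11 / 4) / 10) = 560417 / 5320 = 105.34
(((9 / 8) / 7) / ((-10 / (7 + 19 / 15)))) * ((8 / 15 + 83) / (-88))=5549 / 44000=0.13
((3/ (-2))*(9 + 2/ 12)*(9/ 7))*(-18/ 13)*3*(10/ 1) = 734.34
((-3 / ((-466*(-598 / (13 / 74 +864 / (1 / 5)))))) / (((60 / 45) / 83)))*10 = -1194053355 / 41242864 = -28.95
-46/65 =-0.71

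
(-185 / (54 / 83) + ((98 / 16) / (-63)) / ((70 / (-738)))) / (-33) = 305993 / 35640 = 8.59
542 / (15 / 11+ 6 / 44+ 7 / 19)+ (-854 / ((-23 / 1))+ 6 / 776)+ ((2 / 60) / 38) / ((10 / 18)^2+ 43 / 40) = 17659747127931 / 53968487908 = 327.22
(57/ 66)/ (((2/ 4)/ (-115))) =-2185/ 11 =-198.64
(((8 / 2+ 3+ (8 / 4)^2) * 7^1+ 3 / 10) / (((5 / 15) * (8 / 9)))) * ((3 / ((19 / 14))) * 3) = 1314873 / 760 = 1730.10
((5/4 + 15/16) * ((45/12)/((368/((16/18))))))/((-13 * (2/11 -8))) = 1925/9874176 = 0.00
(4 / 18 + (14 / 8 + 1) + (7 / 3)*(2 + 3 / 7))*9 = 311 / 4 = 77.75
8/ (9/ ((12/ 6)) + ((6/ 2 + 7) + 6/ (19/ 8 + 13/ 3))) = 0.52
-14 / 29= -0.48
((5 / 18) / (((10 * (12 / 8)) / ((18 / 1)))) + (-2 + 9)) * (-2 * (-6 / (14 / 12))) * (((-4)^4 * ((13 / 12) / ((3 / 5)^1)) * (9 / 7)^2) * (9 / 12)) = 14826240 / 343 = 43225.19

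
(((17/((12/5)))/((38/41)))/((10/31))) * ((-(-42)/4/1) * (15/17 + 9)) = 186837/76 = 2458.38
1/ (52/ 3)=3/ 52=0.06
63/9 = 7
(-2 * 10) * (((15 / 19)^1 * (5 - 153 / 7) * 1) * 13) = 460200 / 133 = 3460.15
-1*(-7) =7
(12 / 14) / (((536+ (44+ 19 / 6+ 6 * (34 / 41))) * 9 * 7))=164 / 7089467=0.00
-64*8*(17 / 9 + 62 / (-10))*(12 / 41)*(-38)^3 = -21801304064 / 615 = -35449274.90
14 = 14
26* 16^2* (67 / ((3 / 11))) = 4905472 / 3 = 1635157.33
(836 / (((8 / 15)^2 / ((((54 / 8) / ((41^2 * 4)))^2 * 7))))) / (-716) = -239968575 / 8287211012096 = -0.00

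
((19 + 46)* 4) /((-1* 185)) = -52 /37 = -1.41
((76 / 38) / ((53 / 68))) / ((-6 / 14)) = -952 / 159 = -5.99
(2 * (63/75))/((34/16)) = 336/425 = 0.79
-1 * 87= -87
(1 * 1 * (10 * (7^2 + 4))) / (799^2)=530 / 638401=0.00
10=10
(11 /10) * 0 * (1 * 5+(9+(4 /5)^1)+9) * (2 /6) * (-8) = 0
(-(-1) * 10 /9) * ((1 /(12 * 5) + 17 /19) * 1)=1.01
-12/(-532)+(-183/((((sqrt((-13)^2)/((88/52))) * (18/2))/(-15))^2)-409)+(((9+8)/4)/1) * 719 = 120256106489/45583356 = 2638.16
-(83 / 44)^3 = -571787 / 85184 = -6.71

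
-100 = -100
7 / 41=0.17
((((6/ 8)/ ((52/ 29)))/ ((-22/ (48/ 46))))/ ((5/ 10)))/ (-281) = 261/ 1848418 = 0.00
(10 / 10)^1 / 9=1 / 9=0.11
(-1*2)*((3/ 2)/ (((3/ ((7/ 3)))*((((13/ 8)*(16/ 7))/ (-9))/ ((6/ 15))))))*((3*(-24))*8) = -84672/ 65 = -1302.65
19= 19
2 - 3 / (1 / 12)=-34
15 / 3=5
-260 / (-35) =52 / 7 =7.43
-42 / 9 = -14 / 3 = -4.67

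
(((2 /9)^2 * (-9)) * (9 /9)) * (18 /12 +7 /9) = -82 /81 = -1.01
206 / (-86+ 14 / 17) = -1751 / 724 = -2.42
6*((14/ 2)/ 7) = 6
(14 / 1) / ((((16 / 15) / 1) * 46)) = 105 / 368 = 0.29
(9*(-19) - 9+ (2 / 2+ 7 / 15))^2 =7171684 / 225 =31874.15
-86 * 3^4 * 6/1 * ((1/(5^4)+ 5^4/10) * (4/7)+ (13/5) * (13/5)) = -1109558412/625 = -1775293.46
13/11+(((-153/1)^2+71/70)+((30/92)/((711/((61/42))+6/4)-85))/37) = 759930001234477/32460109990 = 23411.20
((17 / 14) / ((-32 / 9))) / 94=-0.00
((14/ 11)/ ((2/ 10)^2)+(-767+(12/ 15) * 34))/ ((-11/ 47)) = 3025.01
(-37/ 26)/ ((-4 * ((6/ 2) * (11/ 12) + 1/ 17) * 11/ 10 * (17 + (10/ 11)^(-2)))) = 314500/ 49736973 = 0.01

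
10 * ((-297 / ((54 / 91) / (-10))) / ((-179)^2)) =50050 / 32041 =1.56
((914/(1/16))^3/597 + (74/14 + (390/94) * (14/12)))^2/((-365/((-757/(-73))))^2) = 2426837059177339306183065412053611041/109554923174050512900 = 22151784592298146.53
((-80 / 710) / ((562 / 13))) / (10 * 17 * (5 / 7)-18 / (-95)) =-8645 / 403389269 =-0.00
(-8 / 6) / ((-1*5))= 4 / 15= 0.27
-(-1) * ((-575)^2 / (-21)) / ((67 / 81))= -19033.85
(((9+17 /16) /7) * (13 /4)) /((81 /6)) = 299 /864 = 0.35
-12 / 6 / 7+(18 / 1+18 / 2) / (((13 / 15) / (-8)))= -22706 / 91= -249.52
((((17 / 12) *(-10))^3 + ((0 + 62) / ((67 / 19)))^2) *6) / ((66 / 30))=-12285336905 / 1777644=-6911.02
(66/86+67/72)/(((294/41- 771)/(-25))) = 5388425/96957432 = 0.06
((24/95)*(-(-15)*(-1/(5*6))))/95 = -12/9025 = -0.00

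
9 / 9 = 1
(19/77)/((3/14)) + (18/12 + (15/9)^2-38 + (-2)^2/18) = -2135/66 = -32.35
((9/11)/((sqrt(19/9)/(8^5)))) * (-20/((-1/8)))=141557760 * sqrt(19)/209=2952325.22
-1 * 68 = -68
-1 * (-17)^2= -289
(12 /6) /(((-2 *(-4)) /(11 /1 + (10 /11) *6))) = 181 /44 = 4.11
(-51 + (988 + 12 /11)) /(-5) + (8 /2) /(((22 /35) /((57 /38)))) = -9794 /55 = -178.07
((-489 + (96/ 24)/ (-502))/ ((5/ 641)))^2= 6190067339274361/ 1575025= 3930139102.09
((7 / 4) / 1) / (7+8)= 7 / 60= 0.12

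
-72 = -72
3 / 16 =0.19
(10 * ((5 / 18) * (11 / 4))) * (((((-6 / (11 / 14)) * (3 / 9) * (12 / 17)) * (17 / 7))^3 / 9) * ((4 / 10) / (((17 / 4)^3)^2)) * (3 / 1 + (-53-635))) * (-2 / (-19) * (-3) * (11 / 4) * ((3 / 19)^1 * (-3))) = 129289420800 / 95850286499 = 1.35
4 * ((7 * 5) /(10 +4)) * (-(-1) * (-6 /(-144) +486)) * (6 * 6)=174975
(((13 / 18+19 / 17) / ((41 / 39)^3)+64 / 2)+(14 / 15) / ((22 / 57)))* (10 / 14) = 4639983717 / 180435178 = 25.72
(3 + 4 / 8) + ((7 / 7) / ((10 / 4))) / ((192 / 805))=497 / 96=5.18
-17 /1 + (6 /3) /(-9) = -155 /9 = -17.22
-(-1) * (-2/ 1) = -2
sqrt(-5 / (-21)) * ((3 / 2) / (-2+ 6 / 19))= -19 * sqrt(105) / 448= -0.43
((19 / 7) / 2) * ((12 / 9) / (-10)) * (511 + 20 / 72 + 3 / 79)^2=-10044565123339 / 212318820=-47308.88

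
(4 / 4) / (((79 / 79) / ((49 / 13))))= 49 / 13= 3.77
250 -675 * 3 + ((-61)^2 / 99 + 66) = -165470 / 99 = -1671.41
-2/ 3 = -0.67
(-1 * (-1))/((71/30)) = 30/71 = 0.42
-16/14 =-8/7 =-1.14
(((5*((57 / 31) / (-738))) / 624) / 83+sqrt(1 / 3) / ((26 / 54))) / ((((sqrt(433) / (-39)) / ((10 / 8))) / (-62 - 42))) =-6175*sqrt(433) / 2192566512+3510*sqrt(1299) / 433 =292.16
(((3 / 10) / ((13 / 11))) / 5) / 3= 11 / 650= 0.02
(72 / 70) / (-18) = -2 / 35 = -0.06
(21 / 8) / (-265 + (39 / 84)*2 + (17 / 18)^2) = -11907 / 1193782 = -0.01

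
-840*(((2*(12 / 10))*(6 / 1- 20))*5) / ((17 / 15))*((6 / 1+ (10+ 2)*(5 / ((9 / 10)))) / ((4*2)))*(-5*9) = -865242000 / 17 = -50896588.24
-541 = -541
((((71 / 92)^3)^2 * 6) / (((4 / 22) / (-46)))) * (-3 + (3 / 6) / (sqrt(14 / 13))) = 12681928108179 / 13181630464 - 4227309369393 * sqrt(182) / 369085652992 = 807.58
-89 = -89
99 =99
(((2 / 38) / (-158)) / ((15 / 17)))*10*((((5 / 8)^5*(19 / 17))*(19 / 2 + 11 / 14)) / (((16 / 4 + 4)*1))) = -9375 / 18120704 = -0.00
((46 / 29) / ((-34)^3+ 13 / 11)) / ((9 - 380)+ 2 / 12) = 132 / 1212876425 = 0.00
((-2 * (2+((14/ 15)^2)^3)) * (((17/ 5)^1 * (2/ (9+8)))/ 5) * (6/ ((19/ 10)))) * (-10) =13.45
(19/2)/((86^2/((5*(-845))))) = -80275/14792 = -5.43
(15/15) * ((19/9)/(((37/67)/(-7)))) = -8911/333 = -26.76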